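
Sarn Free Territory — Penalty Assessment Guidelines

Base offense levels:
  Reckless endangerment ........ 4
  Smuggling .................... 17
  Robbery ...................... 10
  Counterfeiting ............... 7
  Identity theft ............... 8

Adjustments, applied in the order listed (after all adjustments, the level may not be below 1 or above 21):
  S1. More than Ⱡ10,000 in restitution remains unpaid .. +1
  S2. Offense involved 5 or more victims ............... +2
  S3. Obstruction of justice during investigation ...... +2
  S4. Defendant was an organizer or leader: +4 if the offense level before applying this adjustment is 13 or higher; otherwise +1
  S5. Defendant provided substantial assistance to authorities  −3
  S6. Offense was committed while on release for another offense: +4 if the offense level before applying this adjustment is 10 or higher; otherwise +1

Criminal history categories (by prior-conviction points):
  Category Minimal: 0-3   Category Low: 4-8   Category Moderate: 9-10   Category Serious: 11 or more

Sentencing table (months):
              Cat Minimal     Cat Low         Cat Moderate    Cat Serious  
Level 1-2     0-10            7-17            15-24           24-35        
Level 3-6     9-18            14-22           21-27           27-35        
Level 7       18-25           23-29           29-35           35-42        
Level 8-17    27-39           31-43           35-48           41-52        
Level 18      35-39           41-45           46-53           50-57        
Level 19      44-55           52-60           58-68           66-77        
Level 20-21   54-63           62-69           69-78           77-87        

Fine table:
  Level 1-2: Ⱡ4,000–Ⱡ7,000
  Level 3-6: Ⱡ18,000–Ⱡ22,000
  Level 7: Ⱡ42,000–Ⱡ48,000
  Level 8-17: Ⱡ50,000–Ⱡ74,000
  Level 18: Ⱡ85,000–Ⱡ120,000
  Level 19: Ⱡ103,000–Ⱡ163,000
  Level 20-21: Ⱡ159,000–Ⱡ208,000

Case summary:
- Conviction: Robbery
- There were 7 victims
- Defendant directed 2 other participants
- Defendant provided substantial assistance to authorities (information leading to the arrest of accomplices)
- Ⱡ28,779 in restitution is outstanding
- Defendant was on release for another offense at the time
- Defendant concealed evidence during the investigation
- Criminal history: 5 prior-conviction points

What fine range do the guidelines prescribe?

Base offense level for robbery: 10.
S1 applies: 10 + 1 = 11.
S2 applies: 11 + 2 = 13.
S3 applies: 13 + 2 = 15.
S4 applies (level before this adjustment is 15 ≥ 13, so +4): 15 + 4 = 19.
S5 applies: 19 − 3 = 16.
S6 applies (level before this adjustment is 16 ≥ 10, so +4): 16 + 4 = 20.
Final offense level: 20.
Level 20 falls in the 20-21 band.
Fine table: Level 20-21 → Ⱡ159,000–Ⱡ208,000.

Ⱡ159,000–Ⱡ208,000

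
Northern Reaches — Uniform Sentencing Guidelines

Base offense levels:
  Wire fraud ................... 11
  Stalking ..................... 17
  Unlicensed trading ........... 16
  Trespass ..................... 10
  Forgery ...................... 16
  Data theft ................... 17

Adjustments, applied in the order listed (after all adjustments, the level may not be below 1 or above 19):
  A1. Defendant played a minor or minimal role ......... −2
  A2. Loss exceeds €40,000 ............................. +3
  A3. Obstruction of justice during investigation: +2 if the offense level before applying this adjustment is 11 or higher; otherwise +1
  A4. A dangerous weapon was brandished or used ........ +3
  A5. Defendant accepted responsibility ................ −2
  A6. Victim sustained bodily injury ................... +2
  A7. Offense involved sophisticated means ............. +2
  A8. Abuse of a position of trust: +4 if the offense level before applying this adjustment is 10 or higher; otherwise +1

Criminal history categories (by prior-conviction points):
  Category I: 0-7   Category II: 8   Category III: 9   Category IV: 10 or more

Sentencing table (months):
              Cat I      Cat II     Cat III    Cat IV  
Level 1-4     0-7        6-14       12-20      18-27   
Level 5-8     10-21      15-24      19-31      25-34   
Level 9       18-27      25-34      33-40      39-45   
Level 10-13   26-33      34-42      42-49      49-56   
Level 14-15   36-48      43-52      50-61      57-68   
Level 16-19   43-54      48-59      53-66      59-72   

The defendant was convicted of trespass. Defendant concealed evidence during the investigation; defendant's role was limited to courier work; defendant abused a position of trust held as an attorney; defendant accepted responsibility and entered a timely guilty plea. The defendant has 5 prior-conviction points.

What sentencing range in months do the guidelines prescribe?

10-21 months

Base offense level for trespass: 10.
A1 applies: 10 − 2 = 8.
A2 does not apply.
A3 applies (level before this adjustment is 8 < 11, so +1): 8 + 1 = 9.
A4 does not apply.
A5 applies: 9 − 2 = 7.
A7 does not apply.
A8 applies (level before this adjustment is 7 < 10, so +1): 7 + 1 = 8.
Final offense level: 8.
Criminal history: 5 prior points → Category I (0-7).
Level 8 falls in the 5-8 band.
Grid: Level 5-8 × Category I = 10-21 months.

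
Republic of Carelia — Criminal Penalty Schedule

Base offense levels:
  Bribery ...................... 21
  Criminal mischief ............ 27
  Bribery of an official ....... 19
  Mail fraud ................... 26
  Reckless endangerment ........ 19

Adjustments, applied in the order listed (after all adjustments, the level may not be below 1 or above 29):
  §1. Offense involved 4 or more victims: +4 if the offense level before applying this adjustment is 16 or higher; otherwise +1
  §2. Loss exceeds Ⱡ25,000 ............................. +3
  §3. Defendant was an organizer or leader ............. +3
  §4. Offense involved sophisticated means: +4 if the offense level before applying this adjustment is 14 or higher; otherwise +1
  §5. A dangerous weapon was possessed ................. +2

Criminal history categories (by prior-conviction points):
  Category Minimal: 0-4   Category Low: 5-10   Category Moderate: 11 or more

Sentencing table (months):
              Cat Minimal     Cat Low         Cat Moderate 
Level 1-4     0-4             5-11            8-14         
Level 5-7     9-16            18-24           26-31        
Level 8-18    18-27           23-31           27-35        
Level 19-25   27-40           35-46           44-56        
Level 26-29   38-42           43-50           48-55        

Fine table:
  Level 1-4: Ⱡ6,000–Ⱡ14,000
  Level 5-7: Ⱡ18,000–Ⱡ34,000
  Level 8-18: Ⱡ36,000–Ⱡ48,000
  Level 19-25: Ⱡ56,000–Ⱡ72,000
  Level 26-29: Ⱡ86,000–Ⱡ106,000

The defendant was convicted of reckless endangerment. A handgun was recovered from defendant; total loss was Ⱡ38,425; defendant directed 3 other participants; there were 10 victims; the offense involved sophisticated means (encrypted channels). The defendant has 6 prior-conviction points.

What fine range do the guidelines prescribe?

Base offense level for reckless endangerment: 19.
§1 applies (level before this adjustment is 19 ≥ 16, so +4): 19 + 4 = 23.
§2 applies: 23 + 3 = 26.
§3 applies: 26 + 3 = 29.
§4 applies (level before this adjustment is 29 ≥ 14, so +4): 29 + 4 = 33.
§5 applies: 33 + 2 = 35.
Level 35 exceeds the maximum of 29; capped at 29.
Final offense level: 29.
Level 29 falls in the 26-29 band.
Fine table: Level 26-29 → Ⱡ86,000–Ⱡ106,000.

Ⱡ86,000–Ⱡ106,000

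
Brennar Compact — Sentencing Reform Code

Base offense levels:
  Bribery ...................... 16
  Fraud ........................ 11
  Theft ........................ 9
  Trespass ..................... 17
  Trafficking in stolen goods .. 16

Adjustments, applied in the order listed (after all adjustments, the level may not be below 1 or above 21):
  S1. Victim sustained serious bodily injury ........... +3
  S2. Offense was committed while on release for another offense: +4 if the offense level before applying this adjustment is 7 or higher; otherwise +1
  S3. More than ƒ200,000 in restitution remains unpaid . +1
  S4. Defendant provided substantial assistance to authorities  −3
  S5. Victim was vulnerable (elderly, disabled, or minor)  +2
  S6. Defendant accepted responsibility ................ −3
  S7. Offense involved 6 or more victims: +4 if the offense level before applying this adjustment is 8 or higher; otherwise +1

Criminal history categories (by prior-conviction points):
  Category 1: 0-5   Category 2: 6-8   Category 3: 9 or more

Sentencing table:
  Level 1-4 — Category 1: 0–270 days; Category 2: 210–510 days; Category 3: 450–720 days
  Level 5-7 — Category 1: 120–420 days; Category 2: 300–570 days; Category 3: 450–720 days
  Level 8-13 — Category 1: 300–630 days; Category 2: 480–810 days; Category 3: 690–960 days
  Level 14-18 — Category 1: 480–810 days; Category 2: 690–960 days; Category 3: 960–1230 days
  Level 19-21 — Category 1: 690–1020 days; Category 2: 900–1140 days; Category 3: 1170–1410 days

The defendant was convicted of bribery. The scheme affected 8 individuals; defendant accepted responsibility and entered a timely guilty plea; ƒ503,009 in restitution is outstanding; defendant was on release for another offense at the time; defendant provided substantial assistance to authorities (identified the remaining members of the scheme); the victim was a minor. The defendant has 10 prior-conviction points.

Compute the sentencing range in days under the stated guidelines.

Base offense level for bribery: 16.
S2 applies (level before this adjustment is 16 ≥ 7, so +4): 16 + 4 = 20.
S3 applies: 20 + 1 = 21.
S4 applies: 21 − 3 = 18.
S5 applies: 18 + 2 = 20.
S6 applies: 20 − 3 = 17.
S7 applies (level before this adjustment is 17 ≥ 8, so +4): 17 + 4 = 21.
Final offense level: 21.
Criminal history: 10 prior points → Category 3 (9+).
Level 21 falls in the 19-21 band.
Grid: Level 19-21 × Category 3 = 1170-1410 days.

1170-1410 days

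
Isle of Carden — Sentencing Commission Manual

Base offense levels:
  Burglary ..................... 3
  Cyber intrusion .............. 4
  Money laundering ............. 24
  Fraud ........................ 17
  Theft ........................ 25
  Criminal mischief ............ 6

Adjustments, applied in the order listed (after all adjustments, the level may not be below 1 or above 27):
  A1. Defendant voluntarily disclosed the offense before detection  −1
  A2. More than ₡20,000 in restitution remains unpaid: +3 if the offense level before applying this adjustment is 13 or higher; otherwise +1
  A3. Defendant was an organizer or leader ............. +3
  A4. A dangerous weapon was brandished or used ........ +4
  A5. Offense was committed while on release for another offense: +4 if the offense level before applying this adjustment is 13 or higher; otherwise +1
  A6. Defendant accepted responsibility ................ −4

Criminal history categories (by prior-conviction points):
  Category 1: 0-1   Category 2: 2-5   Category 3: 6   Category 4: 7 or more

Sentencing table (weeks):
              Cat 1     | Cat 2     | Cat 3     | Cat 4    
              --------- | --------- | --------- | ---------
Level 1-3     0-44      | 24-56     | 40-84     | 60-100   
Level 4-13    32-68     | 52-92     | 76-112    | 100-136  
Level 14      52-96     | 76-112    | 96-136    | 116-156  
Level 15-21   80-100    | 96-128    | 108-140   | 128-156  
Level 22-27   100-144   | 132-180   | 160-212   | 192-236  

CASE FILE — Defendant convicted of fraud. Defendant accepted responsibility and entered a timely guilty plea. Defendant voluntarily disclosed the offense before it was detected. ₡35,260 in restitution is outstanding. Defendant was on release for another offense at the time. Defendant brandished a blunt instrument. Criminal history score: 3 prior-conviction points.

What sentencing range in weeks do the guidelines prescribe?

132-180 weeks

Base offense level for fraud: 17.
A1 applies: 17 − 1 = 16.
A2 applies (level before this adjustment is 16 ≥ 13, so +3): 16 + 3 = 19.
A4 applies: 19 + 4 = 23.
A5 applies (level before this adjustment is 23 ≥ 13, so +4): 23 + 4 = 27.
A6 applies: 27 − 4 = 23.
Final offense level: 23.
Criminal history: 3 prior points → Category 2 (2-5).
Level 23 falls in the 22-27 band.
Grid: Level 22-27 × Category 2 = 132-180 weeks.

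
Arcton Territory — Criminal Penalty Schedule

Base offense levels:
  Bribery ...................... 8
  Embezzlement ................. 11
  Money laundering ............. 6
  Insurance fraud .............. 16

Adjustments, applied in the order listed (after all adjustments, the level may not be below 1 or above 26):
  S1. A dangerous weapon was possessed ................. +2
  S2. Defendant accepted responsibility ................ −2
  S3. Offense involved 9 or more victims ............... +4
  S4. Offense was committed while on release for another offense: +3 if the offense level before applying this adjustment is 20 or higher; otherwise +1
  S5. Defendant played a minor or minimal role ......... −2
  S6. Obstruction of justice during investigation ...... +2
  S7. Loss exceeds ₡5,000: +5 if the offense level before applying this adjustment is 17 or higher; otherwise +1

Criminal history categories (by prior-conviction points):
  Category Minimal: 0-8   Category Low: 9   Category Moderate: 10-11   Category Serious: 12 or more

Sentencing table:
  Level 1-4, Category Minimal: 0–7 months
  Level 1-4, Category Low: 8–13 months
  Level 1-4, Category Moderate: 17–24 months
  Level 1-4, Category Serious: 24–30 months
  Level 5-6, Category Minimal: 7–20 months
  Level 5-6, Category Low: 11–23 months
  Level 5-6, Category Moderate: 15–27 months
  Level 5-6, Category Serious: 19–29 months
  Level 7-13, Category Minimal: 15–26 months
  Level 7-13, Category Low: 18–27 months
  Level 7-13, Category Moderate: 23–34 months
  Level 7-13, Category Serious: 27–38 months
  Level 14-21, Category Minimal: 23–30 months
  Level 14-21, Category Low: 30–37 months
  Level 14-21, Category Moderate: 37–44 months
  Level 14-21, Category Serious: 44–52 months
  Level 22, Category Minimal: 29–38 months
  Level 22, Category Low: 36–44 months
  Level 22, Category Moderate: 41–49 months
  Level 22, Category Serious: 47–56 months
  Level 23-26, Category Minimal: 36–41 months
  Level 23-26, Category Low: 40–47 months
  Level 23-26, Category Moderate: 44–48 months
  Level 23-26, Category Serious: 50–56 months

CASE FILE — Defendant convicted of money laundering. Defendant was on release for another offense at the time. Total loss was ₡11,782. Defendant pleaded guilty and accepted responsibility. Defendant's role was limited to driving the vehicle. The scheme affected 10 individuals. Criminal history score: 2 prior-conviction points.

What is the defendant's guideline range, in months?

Base offense level for money laundering: 6.
S1 does not apply.
S2 applies: 6 − 2 = 4.
S3 applies: 4 + 4 = 8.
S4 applies (level before this adjustment is 8 < 20, so +1): 8 + 1 = 9.
S5 applies: 9 − 2 = 7.
S6 does not apply.
S7 applies (level before this adjustment is 7 < 17, so +1): 7 + 1 = 8.
Final offense level: 8.
Criminal history: 2 prior points → Category Minimal (0-8).
Level 8 falls in the 7-13 band.
Grid: Level 7-13 × Category Minimal = 15-26 months.

15-26 months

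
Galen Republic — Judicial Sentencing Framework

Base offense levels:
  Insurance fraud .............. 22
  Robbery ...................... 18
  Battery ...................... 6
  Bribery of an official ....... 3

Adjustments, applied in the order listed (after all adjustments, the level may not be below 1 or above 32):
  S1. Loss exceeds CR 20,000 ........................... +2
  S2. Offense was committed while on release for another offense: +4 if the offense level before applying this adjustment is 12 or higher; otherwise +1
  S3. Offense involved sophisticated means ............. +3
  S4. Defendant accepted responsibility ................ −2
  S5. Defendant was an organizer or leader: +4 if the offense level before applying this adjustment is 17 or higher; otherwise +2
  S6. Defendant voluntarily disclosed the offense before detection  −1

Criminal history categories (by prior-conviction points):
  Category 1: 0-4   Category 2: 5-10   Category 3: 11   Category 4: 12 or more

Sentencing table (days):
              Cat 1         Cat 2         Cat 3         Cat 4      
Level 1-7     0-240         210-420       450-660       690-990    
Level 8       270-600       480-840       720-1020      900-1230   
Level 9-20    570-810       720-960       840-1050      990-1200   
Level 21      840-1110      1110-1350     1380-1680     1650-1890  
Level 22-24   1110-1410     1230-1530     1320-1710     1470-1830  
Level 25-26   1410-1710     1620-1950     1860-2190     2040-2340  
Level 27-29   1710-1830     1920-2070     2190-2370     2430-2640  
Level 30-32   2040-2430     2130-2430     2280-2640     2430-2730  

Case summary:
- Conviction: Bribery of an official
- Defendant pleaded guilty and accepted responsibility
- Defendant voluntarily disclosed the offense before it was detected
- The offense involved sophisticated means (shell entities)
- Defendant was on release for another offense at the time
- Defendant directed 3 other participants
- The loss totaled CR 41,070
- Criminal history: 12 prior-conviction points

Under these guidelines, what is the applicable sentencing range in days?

900-1230 days

Base offense level for bribery of an official: 3.
S1 applies: 3 + 2 = 5.
S2 applies (level before this adjustment is 5 < 12, so +1): 5 + 1 = 6.
S3 applies: 6 + 3 = 9.
S4 applies: 9 − 2 = 7.
S5 applies (level before this adjustment is 7 < 17, so +2): 7 + 2 = 9.
S6 applies: 9 − 1 = 8.
Final offense level: 8.
Criminal history: 12 prior points → Category 4 (12+).
Level 8 falls in the 8 band.
Grid: Level 8 × Category 4 = 900-1230 days.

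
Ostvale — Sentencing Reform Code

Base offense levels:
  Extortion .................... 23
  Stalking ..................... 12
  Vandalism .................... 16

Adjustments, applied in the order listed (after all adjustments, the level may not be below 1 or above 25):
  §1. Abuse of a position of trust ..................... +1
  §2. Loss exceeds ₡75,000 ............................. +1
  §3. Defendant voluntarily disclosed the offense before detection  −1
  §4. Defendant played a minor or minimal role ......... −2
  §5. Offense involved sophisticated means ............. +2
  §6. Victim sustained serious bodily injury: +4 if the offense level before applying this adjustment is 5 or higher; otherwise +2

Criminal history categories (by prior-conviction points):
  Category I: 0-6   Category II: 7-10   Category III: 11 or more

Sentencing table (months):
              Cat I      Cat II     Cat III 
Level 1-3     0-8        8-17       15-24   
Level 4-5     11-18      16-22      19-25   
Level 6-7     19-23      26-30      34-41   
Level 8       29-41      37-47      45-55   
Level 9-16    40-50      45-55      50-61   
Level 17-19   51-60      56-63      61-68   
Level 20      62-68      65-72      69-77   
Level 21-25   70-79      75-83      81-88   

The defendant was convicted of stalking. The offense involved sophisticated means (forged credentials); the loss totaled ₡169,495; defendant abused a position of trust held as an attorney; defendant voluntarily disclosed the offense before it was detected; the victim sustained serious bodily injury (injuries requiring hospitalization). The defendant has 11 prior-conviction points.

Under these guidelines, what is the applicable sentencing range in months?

Base offense level for stalking: 12.
§1 applies: 12 + 1 = 13.
§2 applies: 13 + 1 = 14.
§3 applies: 14 − 1 = 13.
§5 applies: 13 + 2 = 15.
§6 applies (level before this adjustment is 15 ≥ 5, so +4): 15 + 4 = 19.
Final offense level: 19.
Criminal history: 11 prior points → Category III (11+).
Level 19 falls in the 17-19 band.
Grid: Level 17-19 × Category III = 61-68 months.

61-68 months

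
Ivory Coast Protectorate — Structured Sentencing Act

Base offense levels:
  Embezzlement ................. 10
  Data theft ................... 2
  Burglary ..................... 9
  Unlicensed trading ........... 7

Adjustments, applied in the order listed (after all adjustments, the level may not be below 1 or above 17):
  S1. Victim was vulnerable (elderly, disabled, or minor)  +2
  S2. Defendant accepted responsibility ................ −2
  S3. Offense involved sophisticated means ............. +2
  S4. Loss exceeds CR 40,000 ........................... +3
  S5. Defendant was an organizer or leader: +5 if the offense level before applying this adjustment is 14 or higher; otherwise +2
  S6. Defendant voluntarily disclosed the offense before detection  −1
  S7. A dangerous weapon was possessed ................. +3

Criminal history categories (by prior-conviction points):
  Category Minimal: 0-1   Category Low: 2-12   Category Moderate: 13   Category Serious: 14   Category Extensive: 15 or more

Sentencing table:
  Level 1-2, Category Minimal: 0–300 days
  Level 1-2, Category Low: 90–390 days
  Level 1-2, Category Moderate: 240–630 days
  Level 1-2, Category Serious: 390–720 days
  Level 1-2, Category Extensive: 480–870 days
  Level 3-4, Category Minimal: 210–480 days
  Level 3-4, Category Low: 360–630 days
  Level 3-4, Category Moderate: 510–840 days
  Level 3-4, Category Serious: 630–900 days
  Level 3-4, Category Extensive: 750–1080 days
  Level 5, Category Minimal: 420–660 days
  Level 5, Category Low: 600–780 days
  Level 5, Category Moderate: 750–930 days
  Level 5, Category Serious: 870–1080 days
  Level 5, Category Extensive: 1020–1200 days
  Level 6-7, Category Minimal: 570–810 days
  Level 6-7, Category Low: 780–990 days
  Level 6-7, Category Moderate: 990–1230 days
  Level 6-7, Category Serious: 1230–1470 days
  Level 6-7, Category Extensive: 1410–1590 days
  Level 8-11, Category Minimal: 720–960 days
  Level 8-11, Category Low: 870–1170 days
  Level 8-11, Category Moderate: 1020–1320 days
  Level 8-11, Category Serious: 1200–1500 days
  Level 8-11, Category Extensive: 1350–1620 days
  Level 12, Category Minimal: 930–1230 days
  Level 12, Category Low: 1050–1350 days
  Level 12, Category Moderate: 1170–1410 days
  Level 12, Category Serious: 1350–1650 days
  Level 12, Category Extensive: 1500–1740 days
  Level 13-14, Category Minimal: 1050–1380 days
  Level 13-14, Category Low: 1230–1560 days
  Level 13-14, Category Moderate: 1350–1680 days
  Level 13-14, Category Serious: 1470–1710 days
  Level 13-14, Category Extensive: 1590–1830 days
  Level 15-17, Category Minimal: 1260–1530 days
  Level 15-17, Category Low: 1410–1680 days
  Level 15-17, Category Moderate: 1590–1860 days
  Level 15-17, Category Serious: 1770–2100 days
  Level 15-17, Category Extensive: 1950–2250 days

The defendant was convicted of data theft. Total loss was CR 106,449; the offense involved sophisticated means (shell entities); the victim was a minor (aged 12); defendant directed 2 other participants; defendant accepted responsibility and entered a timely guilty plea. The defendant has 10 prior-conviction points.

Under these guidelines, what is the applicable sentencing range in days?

870-1170 days

Base offense level for data theft: 2.
S1 applies: 2 + 2 = 4.
S2 applies: 4 − 2 = 2.
S3 applies: 2 + 2 = 4.
S4 applies: 4 + 3 = 7.
S5 applies (level before this adjustment is 7 < 14, so +2): 7 + 2 = 9.
Final offense level: 9.
Criminal history: 10 prior points → Category Low (2-12).
Level 9 falls in the 8-11 band.
Grid: Level 8-11 × Category Low = 870-1170 days.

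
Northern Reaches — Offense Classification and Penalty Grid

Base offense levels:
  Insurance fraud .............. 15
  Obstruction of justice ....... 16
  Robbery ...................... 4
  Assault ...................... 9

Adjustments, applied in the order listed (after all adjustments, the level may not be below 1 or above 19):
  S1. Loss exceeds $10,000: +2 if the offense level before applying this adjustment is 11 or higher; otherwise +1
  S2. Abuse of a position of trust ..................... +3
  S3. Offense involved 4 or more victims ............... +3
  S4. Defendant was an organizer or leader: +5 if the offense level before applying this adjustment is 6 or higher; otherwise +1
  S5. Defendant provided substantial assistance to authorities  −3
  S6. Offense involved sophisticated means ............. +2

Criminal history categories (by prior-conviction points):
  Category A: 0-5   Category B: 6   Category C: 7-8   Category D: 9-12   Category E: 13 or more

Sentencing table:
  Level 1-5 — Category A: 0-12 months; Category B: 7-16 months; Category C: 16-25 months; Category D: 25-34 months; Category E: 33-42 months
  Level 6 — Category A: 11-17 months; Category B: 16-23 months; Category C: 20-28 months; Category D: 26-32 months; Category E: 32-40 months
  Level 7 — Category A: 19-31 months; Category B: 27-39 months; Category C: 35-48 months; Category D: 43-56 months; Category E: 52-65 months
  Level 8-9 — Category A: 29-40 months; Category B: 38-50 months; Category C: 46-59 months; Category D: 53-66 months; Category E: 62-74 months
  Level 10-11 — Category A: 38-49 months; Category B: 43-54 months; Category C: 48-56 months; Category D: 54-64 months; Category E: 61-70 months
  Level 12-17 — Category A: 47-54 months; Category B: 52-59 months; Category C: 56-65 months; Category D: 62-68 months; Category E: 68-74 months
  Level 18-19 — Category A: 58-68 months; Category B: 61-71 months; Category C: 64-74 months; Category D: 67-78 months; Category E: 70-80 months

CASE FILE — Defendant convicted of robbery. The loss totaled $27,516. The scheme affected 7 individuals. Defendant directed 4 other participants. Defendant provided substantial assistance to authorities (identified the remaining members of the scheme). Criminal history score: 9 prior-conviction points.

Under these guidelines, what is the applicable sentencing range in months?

54-64 months

Base offense level for robbery: 4.
S1 applies (level before this adjustment is 4 < 11, so +1): 4 + 1 = 5.
S2 does not apply.
S3 applies: 5 + 3 = 8.
S4 applies (level before this adjustment is 8 ≥ 6, so +5): 8 + 5 = 13.
S5 applies: 13 − 3 = 10.
Final offense level: 10.
Criminal history: 9 prior points → Category D (9-12).
Level 10 falls in the 10-11 band.
Grid: Level 10-11 × Category D = 54-64 months.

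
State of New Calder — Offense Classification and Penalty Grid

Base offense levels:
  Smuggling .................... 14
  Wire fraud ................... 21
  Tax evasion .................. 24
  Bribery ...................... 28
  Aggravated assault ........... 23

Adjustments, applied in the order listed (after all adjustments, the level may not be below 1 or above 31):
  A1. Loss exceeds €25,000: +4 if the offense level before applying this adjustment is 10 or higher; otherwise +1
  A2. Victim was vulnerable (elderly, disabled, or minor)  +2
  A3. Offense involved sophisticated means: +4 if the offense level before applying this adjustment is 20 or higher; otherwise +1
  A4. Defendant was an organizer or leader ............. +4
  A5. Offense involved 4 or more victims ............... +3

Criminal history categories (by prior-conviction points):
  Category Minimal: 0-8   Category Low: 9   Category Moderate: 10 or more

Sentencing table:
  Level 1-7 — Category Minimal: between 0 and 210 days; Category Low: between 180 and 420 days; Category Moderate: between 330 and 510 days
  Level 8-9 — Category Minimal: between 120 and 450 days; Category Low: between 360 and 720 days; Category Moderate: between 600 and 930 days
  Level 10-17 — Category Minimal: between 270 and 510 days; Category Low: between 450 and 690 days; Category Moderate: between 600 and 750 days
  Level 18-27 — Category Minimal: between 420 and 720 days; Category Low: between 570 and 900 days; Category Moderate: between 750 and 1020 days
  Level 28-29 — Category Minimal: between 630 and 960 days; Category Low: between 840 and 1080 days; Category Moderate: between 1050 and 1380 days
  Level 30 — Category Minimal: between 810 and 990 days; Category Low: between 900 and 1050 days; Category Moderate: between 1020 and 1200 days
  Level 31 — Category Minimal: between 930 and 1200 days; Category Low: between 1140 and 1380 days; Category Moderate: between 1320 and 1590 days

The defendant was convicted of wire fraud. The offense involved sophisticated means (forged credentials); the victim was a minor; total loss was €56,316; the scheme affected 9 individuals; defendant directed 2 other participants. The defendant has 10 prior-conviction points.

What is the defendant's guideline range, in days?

1320-1590 days

Base offense level for wire fraud: 21.
A1 applies (level before this adjustment is 21 ≥ 10, so +4): 21 + 4 = 25.
A2 applies: 25 + 2 = 27.
A3 applies (level before this adjustment is 27 ≥ 20, so +4): 27 + 4 = 31.
A4 applies: 31 + 4 = 35.
A5 applies: 35 + 3 = 38.
Level 38 exceeds the maximum of 31; capped at 31.
Final offense level: 31.
Criminal history: 10 prior points → Category Moderate (10+).
Level 31 falls in the 31 band.
Grid: Level 31 × Category Moderate = 1320-1590 days.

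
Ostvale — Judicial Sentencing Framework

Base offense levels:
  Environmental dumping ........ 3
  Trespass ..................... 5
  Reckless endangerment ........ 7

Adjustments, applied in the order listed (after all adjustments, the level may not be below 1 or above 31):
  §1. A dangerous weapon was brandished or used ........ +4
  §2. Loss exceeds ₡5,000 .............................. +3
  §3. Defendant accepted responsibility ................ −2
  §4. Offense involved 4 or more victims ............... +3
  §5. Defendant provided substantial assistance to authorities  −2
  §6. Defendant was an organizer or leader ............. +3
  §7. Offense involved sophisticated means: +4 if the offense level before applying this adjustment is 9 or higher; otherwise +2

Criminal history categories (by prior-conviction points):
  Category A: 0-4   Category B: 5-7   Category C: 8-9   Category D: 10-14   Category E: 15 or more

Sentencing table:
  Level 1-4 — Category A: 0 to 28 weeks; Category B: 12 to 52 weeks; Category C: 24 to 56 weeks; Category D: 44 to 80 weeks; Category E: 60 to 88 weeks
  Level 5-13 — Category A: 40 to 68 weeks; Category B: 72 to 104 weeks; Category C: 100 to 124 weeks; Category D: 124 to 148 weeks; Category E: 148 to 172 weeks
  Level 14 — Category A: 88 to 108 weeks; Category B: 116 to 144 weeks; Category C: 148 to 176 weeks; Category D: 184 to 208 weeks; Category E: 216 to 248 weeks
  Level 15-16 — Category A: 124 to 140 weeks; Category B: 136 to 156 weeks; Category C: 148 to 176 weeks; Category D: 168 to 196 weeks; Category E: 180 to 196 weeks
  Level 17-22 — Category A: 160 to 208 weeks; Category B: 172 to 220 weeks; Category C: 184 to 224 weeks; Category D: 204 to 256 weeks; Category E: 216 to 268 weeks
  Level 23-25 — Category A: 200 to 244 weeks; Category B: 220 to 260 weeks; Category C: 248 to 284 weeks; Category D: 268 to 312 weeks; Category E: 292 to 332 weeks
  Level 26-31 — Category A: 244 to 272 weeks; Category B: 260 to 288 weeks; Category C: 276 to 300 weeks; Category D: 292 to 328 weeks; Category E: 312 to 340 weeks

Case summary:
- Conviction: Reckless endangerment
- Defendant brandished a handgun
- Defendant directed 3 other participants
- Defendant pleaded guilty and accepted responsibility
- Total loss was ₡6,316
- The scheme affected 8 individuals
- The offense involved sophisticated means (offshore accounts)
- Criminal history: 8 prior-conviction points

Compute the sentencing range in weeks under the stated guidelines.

184-224 weeks

Base offense level for reckless endangerment: 7.
§1 applies: 7 + 4 = 11.
§2 applies: 11 + 3 = 14.
§3 applies: 14 − 2 = 12.
§4 applies: 12 + 3 = 15.
§5 does not apply.
§6 applies: 15 + 3 = 18.
§7 applies (level before this adjustment is 18 ≥ 9, so +4): 18 + 4 = 22.
Final offense level: 22.
Criminal history: 8 prior points → Category C (8-9).
Level 22 falls in the 17-22 band.
Grid: Level 17-22 × Category C = 184-224 weeks.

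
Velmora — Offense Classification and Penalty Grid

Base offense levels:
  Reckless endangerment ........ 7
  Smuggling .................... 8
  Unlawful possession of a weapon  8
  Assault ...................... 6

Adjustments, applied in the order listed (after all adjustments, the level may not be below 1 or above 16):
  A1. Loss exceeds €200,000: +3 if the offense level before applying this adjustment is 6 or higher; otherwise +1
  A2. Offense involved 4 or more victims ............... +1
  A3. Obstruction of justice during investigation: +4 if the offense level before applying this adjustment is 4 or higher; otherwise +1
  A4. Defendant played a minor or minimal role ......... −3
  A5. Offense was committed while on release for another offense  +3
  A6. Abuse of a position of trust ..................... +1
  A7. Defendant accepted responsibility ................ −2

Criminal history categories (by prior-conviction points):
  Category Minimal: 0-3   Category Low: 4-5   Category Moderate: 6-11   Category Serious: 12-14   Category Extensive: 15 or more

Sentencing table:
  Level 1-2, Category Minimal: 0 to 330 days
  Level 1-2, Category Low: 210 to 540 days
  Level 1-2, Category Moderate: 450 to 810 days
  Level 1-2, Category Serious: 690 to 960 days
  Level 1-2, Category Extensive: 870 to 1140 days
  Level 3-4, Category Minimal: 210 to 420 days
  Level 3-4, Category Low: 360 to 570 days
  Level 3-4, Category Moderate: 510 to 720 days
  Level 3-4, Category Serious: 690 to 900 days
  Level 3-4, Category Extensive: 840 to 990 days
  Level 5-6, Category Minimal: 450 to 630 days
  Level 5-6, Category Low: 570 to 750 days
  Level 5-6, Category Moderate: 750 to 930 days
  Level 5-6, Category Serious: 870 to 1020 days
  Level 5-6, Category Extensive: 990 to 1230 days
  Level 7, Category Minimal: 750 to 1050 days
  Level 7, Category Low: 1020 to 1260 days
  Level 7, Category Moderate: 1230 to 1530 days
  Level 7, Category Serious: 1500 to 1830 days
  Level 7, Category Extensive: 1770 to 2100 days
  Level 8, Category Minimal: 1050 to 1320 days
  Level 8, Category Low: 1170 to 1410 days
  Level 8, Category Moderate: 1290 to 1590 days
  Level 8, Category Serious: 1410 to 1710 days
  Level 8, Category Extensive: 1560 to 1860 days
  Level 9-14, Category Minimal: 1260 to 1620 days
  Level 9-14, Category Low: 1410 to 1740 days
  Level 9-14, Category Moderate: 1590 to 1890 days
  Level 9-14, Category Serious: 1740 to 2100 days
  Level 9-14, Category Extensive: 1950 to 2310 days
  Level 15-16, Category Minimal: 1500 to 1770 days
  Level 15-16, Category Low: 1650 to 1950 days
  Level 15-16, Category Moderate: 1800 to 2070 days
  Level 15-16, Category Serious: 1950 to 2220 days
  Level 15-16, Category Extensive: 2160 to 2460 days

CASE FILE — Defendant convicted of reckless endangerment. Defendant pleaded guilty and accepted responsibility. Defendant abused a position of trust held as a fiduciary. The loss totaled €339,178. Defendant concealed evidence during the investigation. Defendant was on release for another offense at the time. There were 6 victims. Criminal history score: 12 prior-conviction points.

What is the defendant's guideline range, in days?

Base offense level for reckless endangerment: 7.
A1 applies (level before this adjustment is 7 ≥ 6, so +3): 7 + 3 = 10.
A2 applies: 10 + 1 = 11.
A3 applies (level before this adjustment is 11 ≥ 4, so +4): 11 + 4 = 15.
A4 does not apply.
A5 applies: 15 + 3 = 18.
A6 applies: 18 + 1 = 19.
A7 applies: 19 − 2 = 17.
Level 17 exceeds the maximum of 16; capped at 16.
Final offense level: 16.
Criminal history: 12 prior points → Category Serious (12-14).
Level 16 falls in the 15-16 band.
Grid: Level 15-16 × Category Serious = 1950-2220 days.

1950-2220 days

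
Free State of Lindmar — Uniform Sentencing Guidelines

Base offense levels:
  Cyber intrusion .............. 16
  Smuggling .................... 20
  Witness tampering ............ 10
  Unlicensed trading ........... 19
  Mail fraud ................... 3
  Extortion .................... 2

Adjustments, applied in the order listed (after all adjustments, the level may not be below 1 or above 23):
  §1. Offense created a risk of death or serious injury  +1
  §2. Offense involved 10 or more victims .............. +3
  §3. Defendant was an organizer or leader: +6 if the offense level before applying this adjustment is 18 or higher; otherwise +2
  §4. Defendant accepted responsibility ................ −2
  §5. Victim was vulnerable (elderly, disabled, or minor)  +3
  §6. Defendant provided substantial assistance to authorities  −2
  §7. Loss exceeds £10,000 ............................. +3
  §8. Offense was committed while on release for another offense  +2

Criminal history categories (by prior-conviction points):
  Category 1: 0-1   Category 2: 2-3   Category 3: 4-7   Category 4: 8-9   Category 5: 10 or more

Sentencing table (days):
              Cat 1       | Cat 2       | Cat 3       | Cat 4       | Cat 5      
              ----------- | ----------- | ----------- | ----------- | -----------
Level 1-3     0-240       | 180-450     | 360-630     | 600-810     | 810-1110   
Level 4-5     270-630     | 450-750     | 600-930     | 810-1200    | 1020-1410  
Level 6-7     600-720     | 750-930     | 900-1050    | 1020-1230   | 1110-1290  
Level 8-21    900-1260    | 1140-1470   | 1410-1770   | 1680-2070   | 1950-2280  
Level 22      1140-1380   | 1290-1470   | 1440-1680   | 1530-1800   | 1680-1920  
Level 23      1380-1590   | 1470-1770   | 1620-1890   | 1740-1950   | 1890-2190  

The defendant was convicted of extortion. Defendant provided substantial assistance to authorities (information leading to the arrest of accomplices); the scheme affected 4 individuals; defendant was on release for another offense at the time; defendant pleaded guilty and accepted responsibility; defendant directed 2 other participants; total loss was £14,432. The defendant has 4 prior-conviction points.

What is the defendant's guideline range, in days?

600-930 days

Base offense level for extortion: 2.
§2 does not apply.
§3 applies (level before this adjustment is 2 < 18, so +2): 2 + 2 = 4.
§4 applies: 4 − 2 = 2.
§5 does not apply.
§6 applies: 2 − 2 = 0.
§7 applies: 0 + 3 = 3.
§8 applies: 3 + 2 = 5.
Final offense level: 5.
Criminal history: 4 prior points → Category 3 (4-7).
Level 5 falls in the 4-5 band.
Grid: Level 4-5 × Category 3 = 600-930 days.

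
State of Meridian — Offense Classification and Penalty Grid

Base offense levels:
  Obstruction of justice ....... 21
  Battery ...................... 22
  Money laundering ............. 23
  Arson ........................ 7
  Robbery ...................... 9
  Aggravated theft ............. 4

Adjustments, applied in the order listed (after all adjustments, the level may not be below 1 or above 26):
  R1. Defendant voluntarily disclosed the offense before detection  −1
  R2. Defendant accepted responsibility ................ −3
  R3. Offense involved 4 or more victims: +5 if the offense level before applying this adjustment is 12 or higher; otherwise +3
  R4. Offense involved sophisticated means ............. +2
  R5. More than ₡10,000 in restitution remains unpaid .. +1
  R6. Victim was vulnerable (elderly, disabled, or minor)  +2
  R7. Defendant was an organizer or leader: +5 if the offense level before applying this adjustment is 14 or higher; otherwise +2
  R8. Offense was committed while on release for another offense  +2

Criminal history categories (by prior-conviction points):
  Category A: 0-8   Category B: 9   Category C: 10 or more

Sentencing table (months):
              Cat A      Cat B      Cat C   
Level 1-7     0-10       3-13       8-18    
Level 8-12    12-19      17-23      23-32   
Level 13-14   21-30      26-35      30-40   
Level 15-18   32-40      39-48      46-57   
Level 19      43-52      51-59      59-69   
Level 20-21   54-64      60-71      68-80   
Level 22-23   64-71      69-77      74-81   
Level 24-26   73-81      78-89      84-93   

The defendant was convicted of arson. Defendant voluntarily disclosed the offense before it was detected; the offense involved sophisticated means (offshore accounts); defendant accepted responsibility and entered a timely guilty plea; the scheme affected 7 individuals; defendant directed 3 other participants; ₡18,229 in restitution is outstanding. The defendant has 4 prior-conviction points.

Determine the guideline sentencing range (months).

12-19 months

Base offense level for arson: 7.
R1 applies: 7 − 1 = 6.
R2 applies: 6 − 3 = 3.
R3 applies (level before this adjustment is 3 < 12, so +3): 3 + 3 = 6.
R4 applies: 6 + 2 = 8.
R5 applies: 8 + 1 = 9.
R7 applies (level before this adjustment is 9 < 14, so +2): 9 + 2 = 11.
R8 does not apply.
Final offense level: 11.
Criminal history: 4 prior points → Category A (0-8).
Level 11 falls in the 8-12 band.
Grid: Level 8-12 × Category A = 12-19 months.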